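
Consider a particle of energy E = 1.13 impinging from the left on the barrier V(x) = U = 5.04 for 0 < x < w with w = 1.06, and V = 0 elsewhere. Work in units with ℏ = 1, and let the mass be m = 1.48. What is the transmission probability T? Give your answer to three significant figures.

E < U: inside the barrier ψ ∝ e^{±κx} with κ = √(2m(U − E))/ℏ = 3.402.
κw = 3.606, sinh(κw) = 18.40.
Matching ψ, ψ′ at both faces gives T = [1 + U² sinh²(κw) / (4E(U − E))]⁻¹ = 1/487.5 = 0.00205.

T = 0.00205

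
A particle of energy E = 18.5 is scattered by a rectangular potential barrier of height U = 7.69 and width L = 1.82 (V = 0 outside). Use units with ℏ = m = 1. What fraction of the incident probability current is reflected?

R = 0.0474

E > U: inside the barrier k₂ = √(2m(E − U))/ℏ = 4.650, k₂L = 8.463.
T = [1 + U² sin²(k₂L) / (4E(E − U))]⁻¹ = 1/1.050 = 0.953.
R = 1 − T = 0.0474.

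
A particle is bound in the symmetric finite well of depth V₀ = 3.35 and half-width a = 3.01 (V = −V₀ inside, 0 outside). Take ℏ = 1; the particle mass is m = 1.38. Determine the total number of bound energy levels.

N = 6

Define the well-strength parameter z₀ = (a/ℏ)√(2mV₀) = 3.01 × √(2·1.38·3.35) = 9.153.
A new bound state (alternating even/odd) appears each time z₀ passes a multiple of π/2, so N = ⌊2z₀/π⌋ + 1 = ⌊5.827⌋ + 1 = 6.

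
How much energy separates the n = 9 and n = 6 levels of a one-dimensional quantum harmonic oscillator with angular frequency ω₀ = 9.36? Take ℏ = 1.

E_n = ℏω₀(n + ½), so ΔE = (9 − 6) ℏω₀ = 3 × 9.36 = 28.08.

ΔE = 28.1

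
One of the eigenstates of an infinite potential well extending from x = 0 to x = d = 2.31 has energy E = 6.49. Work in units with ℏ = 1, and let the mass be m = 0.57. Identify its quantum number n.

For an infinite well E_n = n²π²ℏ²/(2md²), so n = (d/πℏ)√(2mE).
n = (2.31/π) × √(2 × 0.57 × 6.49) = 2.000 → n = 2.

n = 2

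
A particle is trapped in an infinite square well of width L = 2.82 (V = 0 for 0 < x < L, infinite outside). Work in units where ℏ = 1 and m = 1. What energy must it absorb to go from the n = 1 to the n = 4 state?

ΔE = 9.31

E_n = n²π²ℏ²/(2mL²), so ΔE = (4² − 1²) π²ℏ²/(2mL²).
ΔE = 15 × π² / (2 × 1 × 2.82²) = 9.308.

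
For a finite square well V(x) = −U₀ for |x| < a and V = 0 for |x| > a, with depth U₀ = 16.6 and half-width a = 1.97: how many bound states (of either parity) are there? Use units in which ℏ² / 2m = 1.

The dimensionless depth is z₀ = a√(2mU₀)/ℏ = 1.97 × √(16.60) = 8.026.
The even/odd transcendental equations gain one root per π/2 in z₀, giving N = 1 + ⌊2z₀/π⌋ = 1 + ⌊5.110⌋ = 6.

N = 6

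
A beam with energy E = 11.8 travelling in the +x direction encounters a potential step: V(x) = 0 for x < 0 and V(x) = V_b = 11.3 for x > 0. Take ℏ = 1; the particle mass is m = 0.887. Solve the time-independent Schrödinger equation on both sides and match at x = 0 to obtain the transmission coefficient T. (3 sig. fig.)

On each side the TISE gives plane waves with k = √(2m(E − V))/ℏ: k₁ = √(2·0.887·11.8) = 4.575, k₂ = √(2·0.887·0.5) = 0.9418.
Matching ψ and ψ′ at x = 0 gives r = (k₁ − k₂)/(k₁ + k₂), so R = r² = 0.4337 and T = 1 − R = 0.5663.

T = 0.566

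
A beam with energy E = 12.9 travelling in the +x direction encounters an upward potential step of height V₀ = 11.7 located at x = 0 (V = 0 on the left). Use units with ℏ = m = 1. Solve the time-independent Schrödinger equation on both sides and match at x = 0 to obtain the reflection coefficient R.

On each side the TISE gives plane waves with k = √(2m(E − V))/ℏ: k₁ = √(2·1·12.9) = 5.079, k₂ = √(2·1·1.2) = 1.549.
Matching ψ and ψ′ at x = 0 gives r = (k₁ − k₂)/(k₁ + k₂), so R = r² = 0.2836 and T = 1 − R = 0.7164.

R = 0.284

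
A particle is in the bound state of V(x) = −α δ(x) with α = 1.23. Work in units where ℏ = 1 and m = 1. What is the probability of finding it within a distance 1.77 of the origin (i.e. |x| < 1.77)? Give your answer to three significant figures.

The normalised bound state is ψ = √κ e^{−κ|x|} with κ = mα/ℏ² = 1.230.
P(|x| < d) = ∫_{−d}^{d} κ e^{−2κ|x|} dx = 1 − e^{−2κd} = 1 − e^{−4.354} = 0.9871.

P = 0.987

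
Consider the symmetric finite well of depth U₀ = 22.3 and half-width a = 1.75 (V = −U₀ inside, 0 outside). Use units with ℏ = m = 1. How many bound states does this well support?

Define the well-strength parameter z₀ = (a/ℏ)√(2mU₀) = 1.75 × √(2·1·22.3) = 11.69.
A new bound state (alternating even/odd) appears each time z₀ passes a multiple of π/2, so N = ⌊2z₀/π⌋ + 1 = ⌊7.440⌋ + 1 = 8.

N = 8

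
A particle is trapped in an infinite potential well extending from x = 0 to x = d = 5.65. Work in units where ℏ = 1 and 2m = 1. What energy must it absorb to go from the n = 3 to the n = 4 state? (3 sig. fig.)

E_n = n²π²ℏ²/(2md²), so ΔE = (4² − 3²) π²ℏ²/(2md²).
ΔE = 7 × π² / (2 × 0.5 × 5.65²) = 2.164.

ΔE = 2.16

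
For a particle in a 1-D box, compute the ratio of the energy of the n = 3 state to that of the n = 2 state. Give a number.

2.25

Since E_n ∝ n², the ratio is (3/2)² = 2.25.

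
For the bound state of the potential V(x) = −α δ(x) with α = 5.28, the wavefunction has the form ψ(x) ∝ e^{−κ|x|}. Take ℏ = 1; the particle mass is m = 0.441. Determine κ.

κ = 2.33

Integrate −(ℏ²/2m)ψ'' − αδ(x)ψ = Eψ from −ε to +ε: the ψ'' term gives ψ'(0⁺) − ψ'(0⁻) and the δ term gives −(2mα/ℏ²)ψ(0).
With ψ ∝ e^{−κ|x|} this yields −2κ = −2mα/ℏ², so κ = mα/ℏ² = 2.328.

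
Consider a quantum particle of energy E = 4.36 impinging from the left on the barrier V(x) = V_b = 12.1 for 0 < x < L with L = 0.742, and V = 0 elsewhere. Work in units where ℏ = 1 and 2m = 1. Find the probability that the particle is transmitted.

Since E < V_b the interior solution is evanescent with decay constant κ = √(2m(V_b − E))/ℏ = 2.782.
κL = 2.064, sinh(κL) = 3.876.
Matching ψ, ψ′ at both faces gives T = [1 + V_b² sinh²(κL) / (4E(V_b − E))]⁻¹ = 1/17.30 = 0.0578.

T = 0.0578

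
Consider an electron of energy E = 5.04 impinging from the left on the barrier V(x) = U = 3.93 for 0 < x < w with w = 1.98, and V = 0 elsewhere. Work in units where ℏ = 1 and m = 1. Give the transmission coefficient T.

E > U: inside the barrier k₂ = √(2m(E − U))/ℏ = 1.490, k₂w = 2.950.
T = [1 + U² sin²(k₂w) / (4E(E − U))]⁻¹ = 1/1.025 = 0.976.

T = 0.976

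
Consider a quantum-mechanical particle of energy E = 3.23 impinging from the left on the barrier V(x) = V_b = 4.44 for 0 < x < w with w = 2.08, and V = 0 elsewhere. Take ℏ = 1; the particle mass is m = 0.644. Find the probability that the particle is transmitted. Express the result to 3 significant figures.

T = 0.0175

E < V_b: inside the barrier ψ ∝ e^{±κx} with κ = √(2m(V_b − E))/ℏ = 1.248.
κw = 2.597, sinh(κw) = 6.672.
Matching ψ, ψ′ at both faces gives T = [1 + V_b² sinh²(κw) / (4E(V_b − E))]⁻¹ = 1/57.14 = 0.0175.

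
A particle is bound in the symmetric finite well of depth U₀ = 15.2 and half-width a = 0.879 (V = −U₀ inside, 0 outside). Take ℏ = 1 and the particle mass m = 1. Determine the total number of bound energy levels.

N = 4

The dimensionless depth is z₀ = a√(2mU₀)/ℏ = 0.879 × √(30.40) = 4.846.
The even/odd transcendental equations gain one root per π/2 in z₀, giving N = 1 + ⌊2z₀/π⌋ = 1 + ⌊3.085⌋ = 4.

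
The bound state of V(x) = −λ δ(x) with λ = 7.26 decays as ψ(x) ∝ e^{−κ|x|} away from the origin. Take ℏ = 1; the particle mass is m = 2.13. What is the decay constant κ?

Integrate −(ℏ²/2m)ψ'' − λδ(x)ψ = Eψ from −ε to +ε: the ψ'' term gives ψ'(0⁺) − ψ'(0⁻) and the δ term gives −(2mλ/ℏ²)ψ(0).
With ψ ∝ e^{−κ|x|} this yields −2κ = −2mλ/ℏ², so κ = mλ/ℏ² = 15.46.

κ = 15.5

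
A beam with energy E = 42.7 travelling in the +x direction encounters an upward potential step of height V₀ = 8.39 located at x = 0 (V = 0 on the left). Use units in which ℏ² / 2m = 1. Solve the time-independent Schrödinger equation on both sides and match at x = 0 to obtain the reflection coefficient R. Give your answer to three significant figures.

R = 0.00299

The wavenumbers are k₁ = √(2mE)/ℏ = 6.535 on the left and k₂ = √(2m(E − V₀))/ℏ = 5.857 on the right.
Matching ψ and ψ′ at x = 0 gives r = (k₁ − k₂)/(k₁ + k₂), so R = r² = 0.002985 and T = 1 − R = 0.9970.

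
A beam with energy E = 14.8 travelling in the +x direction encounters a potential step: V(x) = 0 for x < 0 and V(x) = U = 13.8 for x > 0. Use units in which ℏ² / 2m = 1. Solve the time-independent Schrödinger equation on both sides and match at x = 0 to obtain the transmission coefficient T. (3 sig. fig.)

T = 0.655

The wavenumbers are k₁ = √(2mE)/ℏ = 3.847 on the left and k₂ = √(2m(E − U))/ℏ = 1.000 on the right.
Continuity of ψ and ψ′ at the step yields the reflection amplitude r = (k₁ − k₂)/(k₁ + k₂) = 0.5874; thus R = |r|² = 0.3450, T = 0.6550.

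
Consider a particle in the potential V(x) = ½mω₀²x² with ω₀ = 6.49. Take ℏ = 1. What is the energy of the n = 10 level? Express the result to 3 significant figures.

E = 68.1

The oscillator eigenvalues are E_n = ℏω₀(n + ½), so E_10 = 6.49 × 10.5 = 68.15.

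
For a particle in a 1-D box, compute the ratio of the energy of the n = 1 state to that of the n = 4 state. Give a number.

E_n = n²π²ℏ²/(2mL²) so the ratio is n₂²/n₁² = 1/16 = 0.0625.

0.0625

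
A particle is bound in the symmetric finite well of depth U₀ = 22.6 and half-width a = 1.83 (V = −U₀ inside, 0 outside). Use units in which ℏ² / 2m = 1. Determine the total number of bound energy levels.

N = 6

The dimensionless depth is z₀ = a√(2mU₀)/ℏ = 1.83 × √(22.60) = 8.700.
The even/odd transcendental equations gain one root per π/2 in z₀, giving N = 1 + ⌊2z₀/π⌋ = 1 + ⌊5.538⌋ = 6.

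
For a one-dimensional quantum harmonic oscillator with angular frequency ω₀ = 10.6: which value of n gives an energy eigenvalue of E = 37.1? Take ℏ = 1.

Invert E_n = (n + ½)ℏω₀: n = E/ℏω₀ − ½ = 3.000, so n = 3.

n = 3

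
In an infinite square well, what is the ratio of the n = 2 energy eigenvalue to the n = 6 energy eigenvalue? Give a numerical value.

Since E_n ∝ n², the ratio is (2/6)² = 0.111111.

0.111111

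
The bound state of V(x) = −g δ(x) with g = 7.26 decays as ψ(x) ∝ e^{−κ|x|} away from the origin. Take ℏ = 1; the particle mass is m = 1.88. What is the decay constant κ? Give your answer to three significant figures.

κ = 13.6

Integrate −(ℏ²/2m)ψ'' − gδ(x)ψ = Eψ from −ε to +ε: the ψ'' term gives ψ'(0⁺) − ψ'(0⁻) and the δ term gives −(2mg/ℏ²)ψ(0).
With ψ ∝ e^{−κ|x|} this yields −2κ = −2mg/ℏ², so κ = mg/ℏ² = 13.65.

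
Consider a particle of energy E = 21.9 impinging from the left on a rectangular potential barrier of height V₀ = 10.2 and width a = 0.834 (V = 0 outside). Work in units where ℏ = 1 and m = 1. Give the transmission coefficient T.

E > V₀: inside the barrier k₂ = √(2m(E − V₀))/ℏ = 4.837, k₂a = 4.034.
T = [1 + V₀² sin²(k₂a) / (4E(E − V₀))]⁻¹ = 1/1.062 = 0.942.

T = 0.942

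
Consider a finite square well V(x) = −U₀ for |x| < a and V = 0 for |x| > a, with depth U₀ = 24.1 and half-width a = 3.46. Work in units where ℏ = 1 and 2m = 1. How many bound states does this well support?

Define the well-strength parameter z₀ = (a/ℏ)√(2mU₀) = 3.46 × √(2·0.5·24.1) = 16.99.
The even/odd transcendental equations gain one root per π/2 in z₀, giving N = 1 + ⌊2z₀/π⌋ = 1 + ⌊10.81⌋ = 11.

N = 11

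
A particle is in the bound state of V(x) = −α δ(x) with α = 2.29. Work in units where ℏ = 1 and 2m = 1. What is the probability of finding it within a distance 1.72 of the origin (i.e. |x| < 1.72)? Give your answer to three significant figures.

P = 0.981

The normalised bound state is ψ = √κ e^{−κ|x|} with κ = mα/ℏ² = 1.145.
P(|x| < d) = ∫_{−d}^{d} κ e^{−2κ|x|} dx = 1 − e^{−2κd} = 1 − e^{−3.939} = 0.9805.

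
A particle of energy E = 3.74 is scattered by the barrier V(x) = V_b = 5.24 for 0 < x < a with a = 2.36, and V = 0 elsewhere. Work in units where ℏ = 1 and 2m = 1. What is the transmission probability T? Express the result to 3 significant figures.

T = 0.0100

Since E < V_b the interior solution is evanescent with decay constant κ = √(2m(V_b − E))/ℏ = 1.225.
κa = 2.890, sinh(κa) = 8.972.
Matching ψ, ψ′ at both faces gives T = [1 + V_b² sinh²(κa) / (4E(V_b − E))]⁻¹ = 1/99.51 = 0.0100.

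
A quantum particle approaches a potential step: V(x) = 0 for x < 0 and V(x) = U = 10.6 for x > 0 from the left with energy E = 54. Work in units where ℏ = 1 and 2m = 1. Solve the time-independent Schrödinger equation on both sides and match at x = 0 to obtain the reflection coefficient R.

On each side the TISE gives plane waves with k = √(2m(E − V))/ℏ: k₁ = √(2·½·54) = 7.348, k₂ = √(2·½·43.4) = 6.588.
Continuity of ψ and ψ′ at the step yields the reflection amplitude r = (k₁ − k₂)/(k₁ + k₂) = 0.05458; thus R = |r|² = 0.002979, T = 0.9970.

R = 0.00298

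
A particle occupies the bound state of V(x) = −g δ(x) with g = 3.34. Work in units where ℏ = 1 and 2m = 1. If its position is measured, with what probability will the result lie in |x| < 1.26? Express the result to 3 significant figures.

The normalised bound state is ψ = √κ e^{−κ|x|} with κ = mg/ℏ² = 1.670.
P(|x| < d) = ∫_{−d}^{d} κ e^{−2κ|x|} dx = 1 − e^{−2κd} = 1 − e^{−4.208} = 0.9851.

P = 0.985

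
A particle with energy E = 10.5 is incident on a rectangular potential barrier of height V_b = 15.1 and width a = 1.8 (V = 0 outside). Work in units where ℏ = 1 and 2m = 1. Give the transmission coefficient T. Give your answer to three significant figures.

E < V_b: inside the barrier ψ ∝ e^{±κx} with κ = √(2m(V_b − E))/ℏ = 2.145.
κa = 3.861, sinh(κa) = 23.74.
Matching ψ, ψ′ at both faces gives T = [1 + V_b² sinh²(κa) / (4E(V_b − E))]⁻¹ = 1/665.9 = 0.00150.

T = 0.00150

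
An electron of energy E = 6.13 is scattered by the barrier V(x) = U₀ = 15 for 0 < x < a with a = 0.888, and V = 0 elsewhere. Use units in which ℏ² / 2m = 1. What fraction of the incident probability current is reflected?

E < U₀: inside the barrier ψ ∝ e^{±κx} with κ = √(2m(U₀ − E))/ℏ = 2.978.
κa = 2.645, sinh(κa) = 7.004.
The exact tunnelling result is T⁻¹ = 1 + U₀² sinh²(κa) / [4E(U₀ − E)] = 51.75, so T = 0.0193.
R = 1 − T = 0.981.

R = 0.981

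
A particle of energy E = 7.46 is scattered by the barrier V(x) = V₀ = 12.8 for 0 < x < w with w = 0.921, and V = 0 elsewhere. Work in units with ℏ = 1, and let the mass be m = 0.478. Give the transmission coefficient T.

T = 0.0589

Since E < V₀ the interior solution is evanescent with decay constant κ = √(2m(V₀ − E))/ℏ = 2.259.
κw = 2.081, sinh(κw) = 3.944.
Matching ψ, ψ′ at both faces gives T = [1 + V₀² sinh²(κw) / (4E(V₀ − E))]⁻¹ = 1/16.99 = 0.0589.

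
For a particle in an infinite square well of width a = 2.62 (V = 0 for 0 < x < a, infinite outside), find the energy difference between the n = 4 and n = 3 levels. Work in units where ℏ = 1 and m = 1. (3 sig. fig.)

E_n = n²π²ℏ²/(2ma²), so ΔE = (4² − 3²) π²ℏ²/(2ma²).
ΔE = 7 × π² / (2 × 1 × 2.62²) = 5.032.

ΔE = 5.03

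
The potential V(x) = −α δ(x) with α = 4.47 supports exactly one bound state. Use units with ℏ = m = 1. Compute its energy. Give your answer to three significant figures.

E = -9.99

The bound state is ψ(x) = √κ e^{−κ|x|}. The derivative jump ψ'(0⁺) − ψ'(0⁻) = −(2mα/ℏ²)ψ(0) fixes κ = mα/ℏ² = 4.470.
Then E = −ℏ²κ²/(2m) = −mα²/(2ℏ²) = -9.990.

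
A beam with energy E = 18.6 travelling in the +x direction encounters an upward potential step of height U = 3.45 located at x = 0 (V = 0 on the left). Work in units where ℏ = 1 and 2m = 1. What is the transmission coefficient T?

T = 0.997

On each side the TISE gives plane waves with k = √(2m(E − V))/ℏ: k₁ = √(2·½·18.6) = 4.313, k₂ = √(2·½·15.15) = 3.892.
Matching ψ and ψ′ at x = 0 gives r = (k₁ − k₂)/(k₁ + k₂), so R = r² = 0.002626 and T = 1 − R = 0.9974.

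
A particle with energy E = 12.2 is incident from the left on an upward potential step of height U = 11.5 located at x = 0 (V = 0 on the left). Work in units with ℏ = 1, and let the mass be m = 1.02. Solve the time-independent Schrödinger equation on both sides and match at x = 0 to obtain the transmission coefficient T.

T = 0.624

The wavenumbers are k₁ = √(2mE)/ℏ = 4.989 on the left and k₂ = √(2m(E − U))/ℏ = 1.195 on the right.
Matching ψ and ψ′ at x = 0 gives r = (k₁ − k₂)/(k₁ + k₂), so R = r² = 0.3764 and T = 1 − R = 0.6236.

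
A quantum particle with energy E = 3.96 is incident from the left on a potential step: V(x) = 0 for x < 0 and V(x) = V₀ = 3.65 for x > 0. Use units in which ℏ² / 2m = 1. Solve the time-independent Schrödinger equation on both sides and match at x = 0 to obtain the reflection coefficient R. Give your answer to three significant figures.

The wavenumbers are k₁ = √(2mE)/ℏ = 1.990 on the left and k₂ = √(2m(E − V₀))/ℏ = 0.5568 on the right.
Matching ψ and ψ′ at x = 0 gives r = (k₁ − k₂)/(k₁ + k₂), so R = r² = 0.3167 and T = 1 − R = 0.6833.

R = 0.317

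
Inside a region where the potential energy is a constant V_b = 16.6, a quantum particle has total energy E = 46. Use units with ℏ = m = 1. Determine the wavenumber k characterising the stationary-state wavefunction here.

k = 7.67

With E > V_b the solution is oscillatory, ψ ∝ e^{±ikx} with k = √(2m(E − V_b))/ℏ.
k = √(2 × 1 × 29.4) = 7.668.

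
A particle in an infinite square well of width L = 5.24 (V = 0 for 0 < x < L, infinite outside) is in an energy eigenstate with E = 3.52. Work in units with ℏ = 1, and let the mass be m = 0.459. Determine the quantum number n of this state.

n = 3

From E_n = n²π²ℏ²/(2mL²) invert to n = √(2mL²E)/(πℏ).
n = (5.24/π) × √(2 × 0.459 × 3.52) = 2.998 → n = 3.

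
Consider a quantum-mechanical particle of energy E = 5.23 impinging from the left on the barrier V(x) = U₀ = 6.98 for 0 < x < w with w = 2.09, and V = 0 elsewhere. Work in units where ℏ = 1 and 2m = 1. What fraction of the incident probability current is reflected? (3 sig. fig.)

R = 0.988

E < U₀: inside the barrier ψ ∝ e^{±κx} with κ = √(2m(U₀ − E))/ℏ = 1.323.
κw = 2.765, sinh(κw) = 7.907.
The exact tunnelling result is T⁻¹ = 1 + U₀² sinh²(κw) / [4E(U₀ − E)] = 84.19, so T = 0.0119.
R = 1 − T = 0.988.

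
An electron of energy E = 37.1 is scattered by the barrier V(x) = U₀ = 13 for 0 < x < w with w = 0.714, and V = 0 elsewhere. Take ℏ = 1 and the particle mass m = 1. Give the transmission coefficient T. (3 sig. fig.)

E > U₀: inside the barrier k₂ = √(2m(E − U₀))/ℏ = 6.943, k₂w = 4.957.
T = [1 + U₀² sin²(k₂w) / (4E(E − U₀))]⁻¹ = 1/1.044 = 0.957.

T = 0.957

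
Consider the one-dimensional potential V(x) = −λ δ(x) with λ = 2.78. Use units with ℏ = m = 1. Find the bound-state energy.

For x ≠ 0 the bound state is ψ ∝ e^{−κ|x|}; integrating the TISE across the delta gives the cusp condition 2κ = 2mλ/ℏ², so κ = 2.780.
Then E = −ℏ²κ²/(2m) = −mλ²/(2ℏ²) = -3.864.

E = -3.86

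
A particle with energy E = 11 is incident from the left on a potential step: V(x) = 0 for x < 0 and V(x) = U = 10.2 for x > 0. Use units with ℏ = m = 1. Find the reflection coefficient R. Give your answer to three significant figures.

R = 0.331

The wavenumbers are k₁ = √(2mE)/ℏ = 4.690 on the left and k₂ = √(2m(E − U))/ℏ = 1.265 on the right.
Continuity of ψ and ψ′ at the step yields the reflection amplitude r = (k₁ − k₂)/(k₁ + k₂) = 0.5752; thus R = |r|² = 0.3309, T = 0.6691.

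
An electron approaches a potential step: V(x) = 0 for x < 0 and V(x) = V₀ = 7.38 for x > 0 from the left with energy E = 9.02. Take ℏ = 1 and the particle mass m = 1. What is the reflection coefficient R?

The wavenumbers are k₁ = √(2mE)/ℏ = 4.247 on the left and k₂ = √(2m(E − V₀))/ℏ = 1.811 on the right.
Continuity of ψ and ψ′ at the step yields the reflection amplitude r = (k₁ − k₂)/(k₁ + k₂) = 0.4021; thus R = |r|² = 0.1617, T = 0.8383.

R = 0.162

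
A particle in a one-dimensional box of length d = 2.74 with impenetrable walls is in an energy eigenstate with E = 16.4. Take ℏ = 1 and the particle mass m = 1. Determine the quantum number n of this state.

n = 5

From E_n = n²π²ℏ²/(2md²) invert to n = √(2md²E)/(πℏ).
n = (2.74/π) × √(2 × 1 × 16.4) = 4.995 → n = 5.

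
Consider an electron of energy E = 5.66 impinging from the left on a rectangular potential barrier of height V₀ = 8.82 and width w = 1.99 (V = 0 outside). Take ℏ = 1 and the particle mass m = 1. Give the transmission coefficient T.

T = 0.000166

Since E < V₀ the interior solution is evanescent with decay constant κ = √(2m(V₀ − E))/ℏ = 2.514.
κw = 5.003, sinh(κw) = 74.41.
Matching ψ, ψ′ at both faces gives T = [1 + V₀² sinh²(κw) / (4E(V₀ − E))]⁻¹ = 1/6022 = 0.000166.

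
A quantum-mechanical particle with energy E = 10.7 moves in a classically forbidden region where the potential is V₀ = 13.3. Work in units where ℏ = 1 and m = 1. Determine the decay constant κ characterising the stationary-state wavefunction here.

Since E < V₀ the TISE in this region is ψ'' = κ²ψ with κ = √(2m(V₀ − E))/ℏ.
κ = √(2 × 1 × 2.6) = 2.280.

κ = 2.28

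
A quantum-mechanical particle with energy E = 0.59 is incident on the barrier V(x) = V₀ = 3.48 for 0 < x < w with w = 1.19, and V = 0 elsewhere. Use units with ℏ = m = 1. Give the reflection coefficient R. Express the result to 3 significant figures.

R = 0.993

Since E < V₀ the interior solution is evanescent with decay constant κ = √(2m(V₀ − E))/ℏ = 2.404.
κw = 2.861, sinh(κw) = 8.710.
Matching ψ, ψ′ at both faces gives T = [1 + V₀² sinh²(κw) / (4E(V₀ − E))]⁻¹ = 1/135.7 = 0.00737.
R = 1 − T = 0.993.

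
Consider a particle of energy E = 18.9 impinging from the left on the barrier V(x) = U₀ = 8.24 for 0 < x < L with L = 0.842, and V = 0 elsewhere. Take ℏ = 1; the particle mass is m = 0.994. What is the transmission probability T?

E > U₀: inside the barrier k₂ = √(2m(E − U₀))/ℏ = 4.603, k₂L = 3.876.
T = [1 + U₀² sin²(k₂L) / (4E(E − U₀))]⁻¹ = 1/1.038 = 0.964.

T = 0.964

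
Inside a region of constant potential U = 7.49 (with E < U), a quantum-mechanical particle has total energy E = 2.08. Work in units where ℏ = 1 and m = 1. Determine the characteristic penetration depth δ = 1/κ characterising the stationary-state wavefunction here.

Since E < U the TISE in this region is ψ'' = κ²ψ with κ = √(2m(U − E))/ℏ.
κ = √(2 × 1 × 5.41) = 3.289. The penetration depth is δ = 1/κ = 0.304.

δ = 0.304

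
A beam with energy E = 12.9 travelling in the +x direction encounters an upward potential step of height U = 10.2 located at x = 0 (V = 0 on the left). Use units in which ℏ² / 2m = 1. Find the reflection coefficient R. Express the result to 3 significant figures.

R = 0.139

The wavenumbers are k₁ = √(2mE)/ℏ = 3.592 on the left and k₂ = √(2m(E − U))/ℏ = 1.643 on the right.
Matching ψ and ψ′ at x = 0 gives r = (k₁ − k₂)/(k₁ + k₂), so R = r² = 0.1385 and T = 1 − R = 0.8615.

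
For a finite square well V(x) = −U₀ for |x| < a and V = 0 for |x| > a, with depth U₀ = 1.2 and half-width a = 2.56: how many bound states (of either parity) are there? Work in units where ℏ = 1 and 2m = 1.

N = 2

The dimensionless depth is z₀ = a√(2mU₀)/ℏ = 2.56 × √(1.200) = 2.804.
The even/odd transcendental equations gain one root per π/2 in z₀, giving N = 1 + ⌊2z₀/π⌋ = 1 + ⌊1.785⌋ = 2.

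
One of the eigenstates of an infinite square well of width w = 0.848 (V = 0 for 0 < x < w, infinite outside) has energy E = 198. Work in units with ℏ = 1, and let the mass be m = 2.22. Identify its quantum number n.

For an infinite well E_n = n²π²ℏ²/(2mw²), so n = (w/πℏ)√(2mE).
n = (0.848/π) × √(2 × 2.22 × 198) = 8.003 → n = 8.

n = 8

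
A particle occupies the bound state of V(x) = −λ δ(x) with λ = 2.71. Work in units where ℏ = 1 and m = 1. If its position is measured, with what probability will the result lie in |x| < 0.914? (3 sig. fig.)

The normalised bound state is ψ = √κ e^{−κ|x|} with κ = mλ/ℏ² = 2.710.
P(|x| < d) = ∫_{−d}^{d} κ e^{−2κ|x|} dx = 1 − e^{−2κd} = 1 − e^{−4.954} = 0.9929.

P = 0.993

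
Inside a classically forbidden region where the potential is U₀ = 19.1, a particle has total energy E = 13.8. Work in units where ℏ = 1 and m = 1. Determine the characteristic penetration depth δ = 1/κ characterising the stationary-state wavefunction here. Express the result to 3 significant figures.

δ = 0.307

Since E < U₀ the TISE in this region is ψ'' = κ²ψ with κ = √(2m(U₀ − E))/ℏ.
κ = √(2 × 1 × 5.3) = 3.256. The penetration depth is δ = 1/κ = 0.307.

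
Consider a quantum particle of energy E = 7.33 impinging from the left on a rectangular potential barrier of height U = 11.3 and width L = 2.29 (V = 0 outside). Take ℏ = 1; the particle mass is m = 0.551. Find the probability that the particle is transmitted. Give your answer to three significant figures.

T = 0.000252

Since E < U the interior solution is evanescent with decay constant κ = √(2m(U − E))/ℏ = 2.092.
κL = 4.790, sinh(κL) = 60.14.
The exact tunnelling result is T⁻¹ = 1 + U² sinh²(κL) / [4E(U − E)] = 3968, so T = 0.000252.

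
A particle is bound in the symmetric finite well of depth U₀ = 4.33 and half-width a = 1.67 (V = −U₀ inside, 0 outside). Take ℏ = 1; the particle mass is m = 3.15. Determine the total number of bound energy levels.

N = 6

The dimensionless depth is z₀ = a√(2mU₀)/ℏ = 1.67 × √(27.28) = 8.722.
The even/odd transcendental equations gain one root per π/2 in z₀, giving N = 1 + ⌊2z₀/π⌋ = 1 + ⌊5.553⌋ = 6.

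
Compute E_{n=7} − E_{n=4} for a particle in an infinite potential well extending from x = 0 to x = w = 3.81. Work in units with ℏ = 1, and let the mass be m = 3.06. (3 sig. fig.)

ΔE = 3.67

E_n = n²π²ℏ²/(2mw²), so ΔE = (7² − 4²) π²ℏ²/(2mw²).
ΔE = 33 × π² / (2 × 3.06 × 3.81²) = 3.666.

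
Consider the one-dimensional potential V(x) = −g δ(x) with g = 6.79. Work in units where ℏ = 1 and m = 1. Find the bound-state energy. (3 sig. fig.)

E = -23.1

For x ≠ 0 the bound state is ψ ∝ e^{−κ|x|}; integrating the TISE across the delta gives the cusp condition 2κ = 2mg/ℏ², so κ = 6.790.
Then E = −ℏ²κ²/(2m) = −mg²/(2ℏ²) = -23.05.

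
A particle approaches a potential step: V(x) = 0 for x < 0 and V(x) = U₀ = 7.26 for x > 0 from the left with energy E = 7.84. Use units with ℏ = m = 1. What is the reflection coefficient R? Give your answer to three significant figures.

R = 0.328

On each side the TISE gives plane waves with k = √(2m(E − V))/ℏ: k₁ = √(2·1·7.84) = 3.960, k₂ = √(2·1·0.58) = 1.077.
Matching ψ and ψ′ at x = 0 gives r = (k₁ − k₂)/(k₁ + k₂), so R = r² = 0.3276 and T = 1 − R = 0.6724.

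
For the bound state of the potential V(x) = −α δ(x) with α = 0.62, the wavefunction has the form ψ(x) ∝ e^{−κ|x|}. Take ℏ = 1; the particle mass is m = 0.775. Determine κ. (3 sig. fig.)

κ = 0.481

Integrate −(ℏ²/2m)ψ'' − αδ(x)ψ = Eψ from −ε to +ε: the ψ'' term gives ψ'(0⁺) − ψ'(0⁻) and the δ term gives −(2mα/ℏ²)ψ(0).
With ψ ∝ e^{−κ|x|} this yields −2κ = −2mα/ℏ², so κ = mα/ℏ² = 0.4805.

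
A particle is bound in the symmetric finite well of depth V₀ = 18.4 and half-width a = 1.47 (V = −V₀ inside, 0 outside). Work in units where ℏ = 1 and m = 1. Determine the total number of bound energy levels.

Define the well-strength parameter z₀ = (a/ℏ)√(2mV₀) = 1.47 × √(2·1·18.4) = 8.917.
The even/odd transcendental equations gain one root per π/2 in z₀, giving N = 1 + ⌊2z₀/π⌋ = 1 + ⌊5.677⌋ = 6.

N = 6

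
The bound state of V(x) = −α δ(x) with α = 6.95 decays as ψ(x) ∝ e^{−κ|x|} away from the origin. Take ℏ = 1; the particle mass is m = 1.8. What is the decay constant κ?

Integrate −(ℏ²/2m)ψ'' − αδ(x)ψ = Eψ from −ε to +ε: the ψ'' term gives ψ'(0⁺) − ψ'(0⁻) and the δ term gives −(2mα/ℏ²)ψ(0).
With ψ ∝ e^{−κ|x|} this yields −2κ = −2mα/ℏ², so κ = mα/ℏ² = 12.51.

κ = 12.5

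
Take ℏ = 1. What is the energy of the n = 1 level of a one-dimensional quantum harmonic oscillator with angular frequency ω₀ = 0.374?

The oscillator eigenvalues are E_n = ℏω₀(n + ½), so E_1 = 0.374 × 1.5 = 0.5610.

E = 0.561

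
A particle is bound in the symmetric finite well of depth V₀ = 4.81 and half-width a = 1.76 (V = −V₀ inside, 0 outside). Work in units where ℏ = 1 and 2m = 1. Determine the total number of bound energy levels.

N = 3

The dimensionless depth is z₀ = a√(2mV₀)/ℏ = 1.76 × √(4.810) = 3.860.
The even/odd transcendental equations gain one root per π/2 in z₀, giving N = 1 + ⌊2z₀/π⌋ = 1 + ⌊2.457⌋ = 3.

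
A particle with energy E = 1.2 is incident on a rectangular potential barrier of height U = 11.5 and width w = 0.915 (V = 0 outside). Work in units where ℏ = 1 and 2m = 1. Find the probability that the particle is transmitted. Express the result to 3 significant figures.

Since E < U the interior solution is evanescent with decay constant κ = √(2m(U − E))/ℏ = 3.209.
κw = 2.937, sinh(κw) = 9.399.
The exact tunnelling result is T⁻¹ = 1 + U² sinh²(κw) / [4E(U − E)] = 237.3, so T = 0.00421.

T = 0.00421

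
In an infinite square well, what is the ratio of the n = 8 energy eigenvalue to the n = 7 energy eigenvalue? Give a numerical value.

1.30612

E_n = n²π²ℏ²/(2mL²) so the ratio is n₂²/n₁² = 64/49 = 1.30612.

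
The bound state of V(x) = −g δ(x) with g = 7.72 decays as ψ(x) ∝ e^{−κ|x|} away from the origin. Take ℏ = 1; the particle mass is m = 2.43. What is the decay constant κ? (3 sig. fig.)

κ = 18.8

Integrate −(ℏ²/2m)ψ'' − gδ(x)ψ = Eψ from −ε to +ε: the ψ'' term gives ψ'(0⁺) − ψ'(0⁻) and the δ term gives −(2mg/ℏ²)ψ(0).
With ψ ∝ e^{−κ|x|} this yields −2κ = −2mg/ℏ², so κ = mg/ℏ² = 18.76.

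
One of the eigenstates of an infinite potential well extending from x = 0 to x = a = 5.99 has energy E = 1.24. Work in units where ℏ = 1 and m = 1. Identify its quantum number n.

From E_n = n²π²ℏ²/(2ma²) invert to n = √(2ma²E)/(πℏ).
n = (5.99/π) × √(2 × 1 × 1.24) = 3.003 → n = 3.

n = 3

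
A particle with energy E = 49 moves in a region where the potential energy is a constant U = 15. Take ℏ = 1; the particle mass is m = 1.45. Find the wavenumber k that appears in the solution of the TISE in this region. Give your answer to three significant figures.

With E > U the solution is oscillatory, ψ ∝ e^{±ikx} with k = √(2m(E − U))/ℏ.
k = √(2 × 1.45 × 34) = 9.930.

k = 9.93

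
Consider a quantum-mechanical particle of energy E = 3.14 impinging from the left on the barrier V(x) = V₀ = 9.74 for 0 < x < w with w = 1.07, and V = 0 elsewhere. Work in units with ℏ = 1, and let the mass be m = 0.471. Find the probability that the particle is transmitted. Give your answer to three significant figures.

E < V₀: inside the barrier ψ ∝ e^{±κx} with κ = √(2m(V₀ − E))/ℏ = 2.493.
κw = 2.668, sinh(κw) = 7.171.
Matching ψ, ψ′ at both faces gives T = [1 + V₀² sinh²(κw) / (4E(V₀ − E))]⁻¹ = 1/59.84 = 0.0167.

T = 0.0167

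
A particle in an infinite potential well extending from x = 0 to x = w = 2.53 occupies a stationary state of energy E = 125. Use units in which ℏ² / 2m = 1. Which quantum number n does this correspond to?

From E_n = n²π²ℏ²/(2mw²) invert to n = √(2mw²E)/(πℏ).
n = (2.53/π) × √(2 × 0.5 × 125) = 9.004 → n = 9.

n = 9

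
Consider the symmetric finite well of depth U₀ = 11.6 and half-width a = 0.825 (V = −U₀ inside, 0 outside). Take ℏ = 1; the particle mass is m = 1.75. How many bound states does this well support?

Define the well-strength parameter z₀ = (a/ℏ)√(2mU₀) = 0.825 × √(2·1.75·11.6) = 5.257.
A new bound state (alternating even/odd) appears each time z₀ passes a multiple of π/2, so N = ⌊2z₀/π⌋ + 1 = ⌊3.347⌋ + 1 = 4.

N = 4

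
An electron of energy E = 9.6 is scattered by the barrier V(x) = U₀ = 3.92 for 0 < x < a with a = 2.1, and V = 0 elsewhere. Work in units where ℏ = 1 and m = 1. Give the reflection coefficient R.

R = 0.0346

Above the barrier the interior wavenumber is k₂ = √(2m(E − U₀))/ℏ = 3.370, giving phase k₂a = 7.078.
Matching at both interfaces gives T⁻¹ = 1 + U₀² sin²(k₂a) / [4E(E − U₀)] = 1.036, hence T = 0.965.
R = 1 − T = 0.0346.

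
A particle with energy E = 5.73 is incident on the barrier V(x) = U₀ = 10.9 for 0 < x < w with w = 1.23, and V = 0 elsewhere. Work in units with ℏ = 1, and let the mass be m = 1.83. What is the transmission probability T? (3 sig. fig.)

Since E < U₀ the interior solution is evanescent with decay constant κ = √(2m(U₀ − E))/ℏ = 4.350.
κw = 5.350, sinh(κw) = 105.3.
The exact tunnelling result is T⁻¹ = 1 + U₀² sinh²(κw) / [4E(U₀ − E)] = 11130, so T = 0.0000899.

T = 0.0000899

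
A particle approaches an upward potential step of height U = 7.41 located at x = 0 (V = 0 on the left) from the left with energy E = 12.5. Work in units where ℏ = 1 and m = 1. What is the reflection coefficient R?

On each side the TISE gives plane waves with k = √(2m(E − V))/ℏ: k₁ = √(2·1·12.5) = 5.000, k₂ = √(2·1·5.09) = 3.191.
Matching ψ and ψ′ at x = 0 gives r = (k₁ − k₂)/(k₁ + k₂), so R = r² = 0.04880 and T = 1 − R = 0.9512.

R = 0.0488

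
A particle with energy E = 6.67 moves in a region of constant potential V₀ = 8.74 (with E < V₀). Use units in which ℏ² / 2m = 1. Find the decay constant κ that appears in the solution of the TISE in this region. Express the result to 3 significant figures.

κ = 1.44

Since E < V₀ the TISE in this region is ψ'' = κ²ψ with κ = √(2m(V₀ − E))/ℏ.
κ = √(2 × 0.5 × 2.07) = 1.439.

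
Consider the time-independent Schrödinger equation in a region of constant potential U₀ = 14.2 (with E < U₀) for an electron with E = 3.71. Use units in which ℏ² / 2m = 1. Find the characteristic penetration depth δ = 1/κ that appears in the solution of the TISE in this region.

δ = 0.309

Since E < U₀ the TISE in this region is ψ'' = κ²ψ with κ = √(2m(U₀ − E))/ℏ.
κ = √(2 × 0.5 × 10.49) = 3.239. The penetration depth is δ = 1/κ = 0.309.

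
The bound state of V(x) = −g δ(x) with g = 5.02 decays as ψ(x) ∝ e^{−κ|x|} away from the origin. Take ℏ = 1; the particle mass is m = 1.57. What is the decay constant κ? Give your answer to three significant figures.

κ = 7.88

Integrate −(ℏ²/2m)ψ'' − gδ(x)ψ = Eψ from −ε to +ε: the ψ'' term gives ψ'(0⁺) − ψ'(0⁻) and the δ term gives −(2mg/ℏ²)ψ(0).
With ψ ∝ e^{−κ|x|} this yields −2κ = −2mg/ℏ², so κ = mg/ℏ² = 7.881.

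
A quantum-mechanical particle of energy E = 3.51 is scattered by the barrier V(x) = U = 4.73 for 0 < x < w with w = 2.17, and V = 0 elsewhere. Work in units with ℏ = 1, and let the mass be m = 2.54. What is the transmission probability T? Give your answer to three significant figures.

T = 0.0000622

Since E < U the interior solution is evanescent with decay constant κ = √(2m(U − E))/ℏ = 2.489.
κw = 5.402, sinh(κw) = 110.9.
Matching ψ, ψ′ at both faces gives T = [1 + U² sinh²(κw) / (4E(U − E))]⁻¹ = 1/16080 = 0.0000622.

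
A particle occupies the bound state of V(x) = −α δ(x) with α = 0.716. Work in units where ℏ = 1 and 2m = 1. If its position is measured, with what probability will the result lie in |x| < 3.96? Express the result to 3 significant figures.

The normalised bound state is ψ = √κ e^{−κ|x|} with κ = mα/ℏ² = 0.3580.
P(|x| < d) = ∫_{−d}^{d} κ e^{−2κ|x|} dx = 1 − e^{−2κd} = 1 − e^{−2.835} = 0.9413.

P = 0.941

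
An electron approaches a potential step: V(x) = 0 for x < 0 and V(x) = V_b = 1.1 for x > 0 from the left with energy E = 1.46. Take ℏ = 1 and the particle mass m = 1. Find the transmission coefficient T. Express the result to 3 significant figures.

The wavenumbers are k₁ = √(2mE)/ℏ = 1.709 on the left and k₂ = √(2m(E − V_b))/ℏ = 0.8485 on the right.
Matching ψ and ψ′ at x = 0 gives r = (k₁ − k₂)/(k₁ + k₂), so R = r² = 0.1132 and T = 1 − R = 0.8868.

T = 0.887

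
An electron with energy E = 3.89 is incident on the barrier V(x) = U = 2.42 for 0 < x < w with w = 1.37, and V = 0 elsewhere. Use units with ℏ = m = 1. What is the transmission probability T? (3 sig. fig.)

E > U: inside the barrier k₂ = √(2m(E − U))/ℏ = 1.715, k₂w = 2.349.
T = [1 + U² sin²(k₂w) / (4E(E − U))]⁻¹ = 1/1.130 = 0.885.

T = 0.885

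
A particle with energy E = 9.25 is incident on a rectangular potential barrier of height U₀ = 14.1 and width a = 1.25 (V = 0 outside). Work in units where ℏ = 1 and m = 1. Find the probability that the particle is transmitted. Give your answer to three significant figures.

T = 0.00150

E < U₀: inside the barrier ψ ∝ e^{±κx} with κ = √(2m(U₀ − E))/ℏ = 3.114.
κa = 3.893, sinh(κa) = 24.52.
Matching ψ, ψ′ at both faces gives T = [1 + U₀² sinh²(κa) / (4E(U₀ − E))]⁻¹ = 1/667.2 = 0.00150.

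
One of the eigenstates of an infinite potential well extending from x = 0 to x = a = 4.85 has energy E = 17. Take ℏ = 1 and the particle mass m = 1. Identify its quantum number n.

From E_n = n²π²ℏ²/(2ma²) invert to n = √(2ma²E)/(πℏ).
n = (4.85/π) × √(2 × 1 × 17) = 9.002 → n = 9.

n = 9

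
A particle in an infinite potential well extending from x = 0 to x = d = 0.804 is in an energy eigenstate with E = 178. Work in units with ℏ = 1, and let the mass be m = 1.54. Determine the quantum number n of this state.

n = 6

From E_n = n²π²ℏ²/(2md²) invert to n = √(2md²E)/(πℏ).
n = (0.804/π) × √(2 × 1.54 × 178) = 5.992 → n = 6.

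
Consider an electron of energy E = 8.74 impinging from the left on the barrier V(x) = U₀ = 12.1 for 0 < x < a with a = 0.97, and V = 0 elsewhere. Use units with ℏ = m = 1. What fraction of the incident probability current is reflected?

R = 0.979

E < U₀: inside the barrier ψ ∝ e^{±κx} with κ = √(2m(U₀ − E))/ℏ = 2.592.
κa = 2.515, sinh(κa) = 6.140.
Matching ψ, ψ′ at both faces gives T = [1 + U₀² sinh²(κa) / (4E(U₀ − E))]⁻¹ = 1/47.99 = 0.0208.
R = 1 − T = 0.979.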